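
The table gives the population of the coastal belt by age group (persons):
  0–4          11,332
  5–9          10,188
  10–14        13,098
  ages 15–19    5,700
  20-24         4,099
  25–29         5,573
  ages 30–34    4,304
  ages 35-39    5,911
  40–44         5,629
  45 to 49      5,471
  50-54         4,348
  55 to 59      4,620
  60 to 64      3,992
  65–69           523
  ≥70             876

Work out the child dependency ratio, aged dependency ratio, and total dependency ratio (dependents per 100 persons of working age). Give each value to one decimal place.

Youth dependency ratio: 69.7
Old-age dependency ratio: 2.8
Total dependency ratio: 72.5

0–14: 11,332 + 10,188 + 13,098 = 34,618
15–64: 5,700 + 4,099 + 5,573 + 4,304 + 5,911 + 5,629 + 5,471 + 4,348 + 4,620 + 3,992 = 49,647
65+: 523 + 876 = 1,399
Youth dependency ratio = 34,618 / 49,647 × 100 = 69.7
Old-age dependency ratio = 1,399 / 49,647 × 100 = 2.8
Total dependency ratio = (34,618 + 1,399) / 49,647 × 100 = 36,017 / 49,647 × 100 = 72.5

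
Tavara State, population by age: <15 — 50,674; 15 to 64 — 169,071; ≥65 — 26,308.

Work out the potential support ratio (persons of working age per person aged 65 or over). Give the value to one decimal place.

Potential support ratio: 6.4

Potential support ratio = 169,071 / 26,308 = 6.4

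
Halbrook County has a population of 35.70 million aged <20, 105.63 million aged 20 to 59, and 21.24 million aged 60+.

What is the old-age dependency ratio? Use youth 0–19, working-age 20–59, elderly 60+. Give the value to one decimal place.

Old-age dependency ratio = 21.24 / 105.63 × 100 = 20.1

Old-age dependency ratio: 20.1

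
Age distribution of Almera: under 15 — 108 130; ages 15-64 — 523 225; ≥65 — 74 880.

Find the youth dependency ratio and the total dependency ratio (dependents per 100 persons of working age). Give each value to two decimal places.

Youth dependency ratio: 20.67
Total dependency ratio: 34.98

Youth dependency ratio = 108 130 / 523 225 × 100 = 20.67
Total dependency ratio = (108 130 + 74 880) / 523 225 × 100 = 183 010 / 523 225 × 100 = 34.98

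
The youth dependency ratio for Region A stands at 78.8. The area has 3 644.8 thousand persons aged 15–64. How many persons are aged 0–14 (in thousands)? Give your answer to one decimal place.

Youth dependency ratio = youth / working-age × 100
78.8 = Y / 3 644.8 × 100
⇒ 2 872.1

Aged 0–14: 2 872.1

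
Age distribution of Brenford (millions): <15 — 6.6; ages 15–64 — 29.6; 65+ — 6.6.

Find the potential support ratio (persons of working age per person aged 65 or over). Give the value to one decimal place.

Potential support ratio = 29.6 / 6.6 = 4.5

Potential support ratio: 4.5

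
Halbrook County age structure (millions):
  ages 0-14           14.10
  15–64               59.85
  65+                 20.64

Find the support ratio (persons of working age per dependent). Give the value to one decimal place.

Support ratio: 1.7

Support ratio = 59.85 / (14.10 + 20.64) = 59.85 / 34.74 = 1.7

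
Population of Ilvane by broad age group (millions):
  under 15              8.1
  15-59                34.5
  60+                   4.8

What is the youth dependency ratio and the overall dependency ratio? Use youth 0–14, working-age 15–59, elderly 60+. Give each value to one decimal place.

Youth dependency ratio = 8.1 / 34.5 × 100 = 23.5
Total dependency ratio = (8.1 + 4.8) / 34.5 × 100 = 12.9 / 34.5 × 100 = 37.4

Youth dependency ratio: 23.5
Total dependency ratio: 37.4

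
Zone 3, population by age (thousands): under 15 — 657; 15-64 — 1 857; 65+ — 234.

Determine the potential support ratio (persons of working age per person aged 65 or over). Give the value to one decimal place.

Potential support ratio = 1 857 / 234 = 7.9

Potential support ratio: 7.9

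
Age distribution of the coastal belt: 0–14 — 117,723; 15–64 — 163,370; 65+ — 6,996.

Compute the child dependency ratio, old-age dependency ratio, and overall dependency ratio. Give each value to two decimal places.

Youth dependency ratio = 117,723 / 163,370 × 100 = 72.06
Old-age dependency ratio = 6,996 / 163,370 × 100 = 4.28
Total dependency ratio = (117,723 + 6,996) / 163,370 × 100 = 124,719 / 163,370 × 100 = 76.34

Youth dependency ratio: 72.06
Old-age dependency ratio: 4.28
Total dependency ratio: 76.34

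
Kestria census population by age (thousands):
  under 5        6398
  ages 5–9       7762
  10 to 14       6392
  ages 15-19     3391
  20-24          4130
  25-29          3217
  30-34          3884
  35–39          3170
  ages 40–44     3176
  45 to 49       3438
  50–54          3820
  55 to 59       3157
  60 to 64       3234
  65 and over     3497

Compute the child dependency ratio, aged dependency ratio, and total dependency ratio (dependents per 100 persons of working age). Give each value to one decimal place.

0–14: 6398 + 7762 + 6392 = 20552
15–64: 3391 + 4130 + 3217 + 3884 + 3170 + 3176 + 3438 + 3820 + 3157 + 3234 = 34617
65+: 3497
Youth dependency ratio = 20552 / 34617 × 100 = 59.4
Old-age dependency ratio = 3497 / 34617 × 100 = 10.1
Total dependency ratio = (20552 + 3497) / 34617 × 100 = 24049 / 34617 × 100 = 69.5

Youth dependency ratio: 59.4
Old-age dependency ratio: 10.1
Total dependency ratio: 69.5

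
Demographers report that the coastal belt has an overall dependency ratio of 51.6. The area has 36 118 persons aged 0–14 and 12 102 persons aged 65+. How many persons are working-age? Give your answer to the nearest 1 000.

Total dependency ratio = (youth + elderly) / working-age × 100
51.6 = (36 118 + 12 102) / W × 100
⇒ 93 000

Working-age: 93 000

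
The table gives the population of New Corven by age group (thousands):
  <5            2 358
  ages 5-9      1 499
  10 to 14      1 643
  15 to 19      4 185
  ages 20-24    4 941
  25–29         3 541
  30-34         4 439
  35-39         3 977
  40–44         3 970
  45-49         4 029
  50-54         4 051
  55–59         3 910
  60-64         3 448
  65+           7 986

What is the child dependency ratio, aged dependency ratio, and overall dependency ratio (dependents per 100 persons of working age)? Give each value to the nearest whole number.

0–14: 2 358 + 1 499 + 1 643 = 5 500
15–64: 4 185 + 4 941 + 3 541 + 4 439 + 3 977 + 3 970 + 4 029 + 4 051 + 3 910 + 3 448 = 40 491
65+: 7 986
Youth dependency ratio = 5 500 / 40 491 × 100 = 14
Old-age dependency ratio = 7 986 / 40 491 × 100 = 20
Total dependency ratio = (5 500 + 7 986) / 40 491 × 100 = 13 486 / 40 491 × 100 = 33

Youth dependency ratio: 14
Old-age dependency ratio: 20
Total dependency ratio: 33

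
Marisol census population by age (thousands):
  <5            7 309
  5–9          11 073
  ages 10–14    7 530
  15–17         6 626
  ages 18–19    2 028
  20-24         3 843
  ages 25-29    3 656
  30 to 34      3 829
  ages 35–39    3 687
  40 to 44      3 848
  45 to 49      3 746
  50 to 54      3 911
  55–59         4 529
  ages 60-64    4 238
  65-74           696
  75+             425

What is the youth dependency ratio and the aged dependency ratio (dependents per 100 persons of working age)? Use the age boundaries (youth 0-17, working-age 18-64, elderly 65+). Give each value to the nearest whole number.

0–17: 7 309 + 11 073 + 7 530 + 6 626 = 32 538
18–64: 2 028 + 3 843 + 3 656 + 3 829 + 3 687 + 3 848 + 3 746 + 3 911 + 4 529 + 4 238 = 37 315
65+: 696 + 425 = 1 121
Youth dependency ratio = 32 538 / 37 315 × 100 = 87
Old-age dependency ratio = 1 121 / 37 315 × 100 = 3

Youth dependency ratio: 87
Old-age dependency ratio: 3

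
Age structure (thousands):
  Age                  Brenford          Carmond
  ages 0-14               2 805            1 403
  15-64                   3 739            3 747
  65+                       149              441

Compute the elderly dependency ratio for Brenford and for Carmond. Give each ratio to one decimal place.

Brenford: 4.0
Carmond: 11.8

Brenford: 149 / 3 739 × 100 = 4.0
Carmond: 441 / 3 747 × 100 = 11.8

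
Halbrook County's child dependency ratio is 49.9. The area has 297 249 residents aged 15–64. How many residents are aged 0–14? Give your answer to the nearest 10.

Youth dependency ratio = youth / working-age × 100
49.9 = Y / 297 249 × 100
⇒ 148 330

Aged 0–14: 148 330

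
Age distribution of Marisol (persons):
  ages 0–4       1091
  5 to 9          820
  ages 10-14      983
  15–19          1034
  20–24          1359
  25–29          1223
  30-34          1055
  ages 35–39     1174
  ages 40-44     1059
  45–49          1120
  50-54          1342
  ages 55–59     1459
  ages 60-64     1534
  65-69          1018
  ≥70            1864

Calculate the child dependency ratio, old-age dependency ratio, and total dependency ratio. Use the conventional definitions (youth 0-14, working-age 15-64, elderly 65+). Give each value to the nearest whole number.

0–14: 1091 + 820 + 983 = 2894
15–64: 1034 + 1359 + 1223 + 1055 + 1174 + 1059 + 1120 + 1342 + 1459 + 1534 = 12359
65+: 1018 + 1864 = 2882
Youth dependency ratio = 2894 / 12359 × 100 = 23
Old-age dependency ratio = 2882 / 12359 × 100 = 23
Total dependency ratio = (2894 + 2882) / 12359 × 100 = 5776 / 12359 × 100 = 47

Youth dependency ratio: 23
Old-age dependency ratio: 23
Total dependency ratio: 47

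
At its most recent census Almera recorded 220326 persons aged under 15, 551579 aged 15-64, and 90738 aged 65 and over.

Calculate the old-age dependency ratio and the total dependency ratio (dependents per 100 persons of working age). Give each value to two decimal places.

Old-age dependency ratio: 16.45
Total dependency ratio: 56.40

Old-age dependency ratio = 90738 / 551579 × 100 = 16.45
Total dependency ratio = (220326 + 90738) / 551579 × 100 = 311064 / 551579 × 100 = 56.40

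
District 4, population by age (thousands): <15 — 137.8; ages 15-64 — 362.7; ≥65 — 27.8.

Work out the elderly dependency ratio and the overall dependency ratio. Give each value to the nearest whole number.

Old-age dependency ratio = 27.8 / 362.7 × 100 = 8
Total dependency ratio = (137.8 + 27.8) / 362.7 × 100 = 165.6 / 362.7 × 100 = 46

Old-age dependency ratio: 8
Total dependency ratio: 46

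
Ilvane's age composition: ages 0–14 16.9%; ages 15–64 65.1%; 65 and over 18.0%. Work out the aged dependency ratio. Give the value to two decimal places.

Old-age dependency ratio = 18.0 / 65.1 × 100 = 27.65

Old-age dependency ratio: 27.65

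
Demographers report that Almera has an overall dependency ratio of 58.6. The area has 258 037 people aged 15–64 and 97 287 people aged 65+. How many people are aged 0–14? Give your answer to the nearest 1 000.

Aged 0–14: 54 000

Total dependency ratio = (youth + elderly) / working-age × 100
58.6 = (Y + 97 287) / 258 037 × 100
⇒ 54 000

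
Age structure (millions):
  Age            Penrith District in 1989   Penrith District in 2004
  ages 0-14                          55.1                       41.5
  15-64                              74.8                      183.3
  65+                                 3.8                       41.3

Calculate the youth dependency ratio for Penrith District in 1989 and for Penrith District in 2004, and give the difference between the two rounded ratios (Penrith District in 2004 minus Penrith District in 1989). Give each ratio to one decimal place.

Penrith District in 1989: 73.7
Penrith District in 2004: 22.6
Difference: -51.1

Penrith District in 1989: 55.1 / 74.8 × 100 = 73.7
Penrith District in 2004: 41.5 / 183.3 × 100 = 22.6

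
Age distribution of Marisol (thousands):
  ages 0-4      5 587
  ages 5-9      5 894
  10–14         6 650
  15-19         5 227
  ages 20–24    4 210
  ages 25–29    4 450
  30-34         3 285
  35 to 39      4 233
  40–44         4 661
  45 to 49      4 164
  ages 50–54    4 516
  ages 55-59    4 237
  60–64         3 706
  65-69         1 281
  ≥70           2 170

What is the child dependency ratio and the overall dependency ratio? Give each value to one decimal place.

Youth dependency ratio: 42.5
Total dependency ratio: 50.6

0–14: 5 587 + 5 894 + 6 650 = 18 131
15–64: 5 227 + 4 210 + 4 450 + 3 285 + 4 233 + 4 661 + 4 164 + 4 516 + 4 237 + 3 706 = 42 689
65+: 1 281 + 2 170 = 3 451
Youth dependency ratio = 18 131 / 42 689 × 100 = 42.5
Total dependency ratio = (18 131 + 3 451) / 42 689 × 100 = 21 582 / 42 689 × 100 = 50.6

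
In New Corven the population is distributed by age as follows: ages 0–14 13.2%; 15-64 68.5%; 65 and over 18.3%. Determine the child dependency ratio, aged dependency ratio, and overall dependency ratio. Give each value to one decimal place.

Youth dependency ratio: 19.3
Old-age dependency ratio: 26.7
Total dependency ratio: 46.0

Youth dependency ratio = 13.2 / 68.5 × 100 = 19.3
Old-age dependency ratio = 18.3 / 68.5 × 100 = 26.7
Total dependency ratio = (13.2 + 18.3) / 68.5 × 100 = 31.5 / 68.5 × 100 = 46.0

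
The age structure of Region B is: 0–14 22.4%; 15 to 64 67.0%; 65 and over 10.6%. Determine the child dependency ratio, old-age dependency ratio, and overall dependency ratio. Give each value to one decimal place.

Youth dependency ratio: 33.4
Old-age dependency ratio: 15.8
Total dependency ratio: 49.3

Youth dependency ratio = 22.4 / 67.0 × 100 = 33.4
Old-age dependency ratio = 10.6 / 67.0 × 100 = 15.8
Total dependency ratio = (22.4 + 10.6) / 67.0 × 100 = 33.0 / 67.0 × 100 = 49.3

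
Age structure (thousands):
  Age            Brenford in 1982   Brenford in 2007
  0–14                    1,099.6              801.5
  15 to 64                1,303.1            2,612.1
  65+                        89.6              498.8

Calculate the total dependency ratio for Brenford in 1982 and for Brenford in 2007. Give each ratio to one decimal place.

Brenford in 1982: (1,099.6 + 89.6) / 1,303.1 × 100 = 1,189.2 / 1,303.1 × 100 = 91.3
Brenford in 2007: (801.5 + 498.8) / 2,612.1 × 100 = 1,300.3 / 2,612.1 × 100 = 49.8

Brenford in 1982: 91.3
Brenford in 2007: 49.8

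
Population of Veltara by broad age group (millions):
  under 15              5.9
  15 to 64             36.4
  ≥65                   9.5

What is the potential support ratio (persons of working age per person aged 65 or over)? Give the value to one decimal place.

Potential support ratio = 36.4 / 9.5 = 3.8

Potential support ratio: 3.8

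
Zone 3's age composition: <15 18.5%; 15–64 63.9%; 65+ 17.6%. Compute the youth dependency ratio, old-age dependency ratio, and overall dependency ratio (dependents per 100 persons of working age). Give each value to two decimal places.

Youth dependency ratio = 18.5 / 63.9 × 100 = 28.95
Old-age dependency ratio = 17.6 / 63.9 × 100 = 27.54
Total dependency ratio = (18.5 + 17.6) / 63.9 × 100 = 36.1 / 63.9 × 100 = 56.49

Youth dependency ratio: 28.95
Old-age dependency ratio: 27.54
Total dependency ratio: 56.49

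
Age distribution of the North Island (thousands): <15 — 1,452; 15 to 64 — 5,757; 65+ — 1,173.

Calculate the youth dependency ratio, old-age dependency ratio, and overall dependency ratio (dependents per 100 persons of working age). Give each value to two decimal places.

Youth dependency ratio = 1,452 / 5,757 × 100 = 25.22
Old-age dependency ratio = 1,173 / 5,757 × 100 = 20.38
Total dependency ratio = (1,452 + 1,173) / 5,757 × 100 = 2,625 / 5,757 × 100 = 45.60

Youth dependency ratio: 25.22
Old-age dependency ratio: 20.38
Total dependency ratio: 45.60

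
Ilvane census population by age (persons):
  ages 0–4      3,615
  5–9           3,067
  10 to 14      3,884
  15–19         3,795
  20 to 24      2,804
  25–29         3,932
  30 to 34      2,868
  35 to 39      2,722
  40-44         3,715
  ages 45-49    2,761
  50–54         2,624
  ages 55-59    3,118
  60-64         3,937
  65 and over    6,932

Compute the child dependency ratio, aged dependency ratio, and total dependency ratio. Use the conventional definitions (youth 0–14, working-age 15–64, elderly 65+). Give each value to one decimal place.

0–14: 3,615 + 3,067 + 3,884 = 10,566
15–64: 3,795 + 2,804 + 3,932 + 2,868 + 2,722 + 3,715 + 2,761 + 2,624 + 3,118 + 3,937 = 32,276
65+: 6,932
Youth dependency ratio = 10,566 / 32,276 × 100 = 32.7
Old-age dependency ratio = 6,932 / 32,276 × 100 = 21.5
Total dependency ratio = (10,566 + 6,932) / 32,276 × 100 = 17,498 / 32,276 × 100 = 54.2

Youth dependency ratio: 32.7
Old-age dependency ratio: 21.5
Total dependency ratio: 54.2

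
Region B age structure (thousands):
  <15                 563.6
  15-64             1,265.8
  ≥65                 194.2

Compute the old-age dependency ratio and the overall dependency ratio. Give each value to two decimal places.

Old-age dependency ratio: 15.34
Total dependency ratio: 59.87

Old-age dependency ratio = 194.2 / 1,265.8 × 100 = 15.34
Total dependency ratio = (563.6 + 194.2) / 1,265.8 × 100 = 757.8 / 1,265.8 × 100 = 59.87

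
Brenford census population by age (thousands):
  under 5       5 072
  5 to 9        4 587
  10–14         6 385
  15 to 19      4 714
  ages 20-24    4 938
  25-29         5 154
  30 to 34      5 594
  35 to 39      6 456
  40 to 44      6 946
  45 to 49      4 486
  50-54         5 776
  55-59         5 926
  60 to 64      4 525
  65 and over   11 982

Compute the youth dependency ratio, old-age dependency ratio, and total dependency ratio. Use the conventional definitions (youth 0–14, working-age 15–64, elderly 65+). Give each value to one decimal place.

Youth dependency ratio: 29.4
Old-age dependency ratio: 22.0
Total dependency ratio: 51.4

0–14: 5 072 + 4 587 + 6 385 = 16 044
15–64: 4 714 + 4 938 + 5 154 + 5 594 + 6 456 + 6 946 + 4 486 + 5 776 + 5 926 + 4 525 = 54 515
65+: 11 982
Youth dependency ratio = 16 044 / 54 515 × 100 = 29.4
Old-age dependency ratio = 11 982 / 54 515 × 100 = 22.0
Total dependency ratio = (16 044 + 11 982) / 54 515 × 100 = 28 026 / 54 515 × 100 = 51.4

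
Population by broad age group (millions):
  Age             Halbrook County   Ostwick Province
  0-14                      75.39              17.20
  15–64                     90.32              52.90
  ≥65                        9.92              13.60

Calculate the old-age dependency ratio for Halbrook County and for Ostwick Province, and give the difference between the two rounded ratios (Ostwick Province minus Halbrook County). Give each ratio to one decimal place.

Halbrook County: 9.92 / 90.32 × 100 = 11.0
Ostwick Province: 13.60 / 52.90 × 100 = 25.7

Halbrook County: 11.0
Ostwick Province: 25.7
Difference: +14.7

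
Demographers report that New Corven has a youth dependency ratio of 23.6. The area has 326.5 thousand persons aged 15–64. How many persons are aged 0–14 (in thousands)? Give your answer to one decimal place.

Aged 0–14: 77.1

Youth dependency ratio = youth / working-age × 100
23.6 = Y / 326.5 × 100
⇒ 77.1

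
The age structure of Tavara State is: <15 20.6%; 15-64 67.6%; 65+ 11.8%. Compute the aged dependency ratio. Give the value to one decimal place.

Old-age dependency ratio: 17.5

Old-age dependency ratio = 11.8 / 67.6 × 100 = 17.5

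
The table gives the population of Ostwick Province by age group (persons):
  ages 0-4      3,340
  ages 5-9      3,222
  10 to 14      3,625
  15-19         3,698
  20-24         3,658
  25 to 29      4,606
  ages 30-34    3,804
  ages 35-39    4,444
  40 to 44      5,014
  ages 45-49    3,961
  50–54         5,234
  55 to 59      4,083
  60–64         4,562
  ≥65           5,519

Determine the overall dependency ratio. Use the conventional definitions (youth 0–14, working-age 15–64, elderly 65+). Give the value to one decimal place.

0–14: 3,340 + 3,222 + 3,625 = 10,187
15–64: 3,698 + 3,658 + 4,606 + 3,804 + 4,444 + 5,014 + 3,961 + 5,234 + 4,083 + 4,562 = 43,064
65+: 5,519
Total dependency ratio = (10,187 + 5,519) / 43,064 × 100 = 15,706 / 43,064 × 100 = 36.5

Total dependency ratio: 36.5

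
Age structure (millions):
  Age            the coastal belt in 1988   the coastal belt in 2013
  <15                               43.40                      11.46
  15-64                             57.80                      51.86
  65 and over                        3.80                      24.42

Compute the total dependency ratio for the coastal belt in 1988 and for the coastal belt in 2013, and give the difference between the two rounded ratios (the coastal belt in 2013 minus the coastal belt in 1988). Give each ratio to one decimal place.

the coastal belt in 1988: 81.7
the coastal belt in 2013: 69.2
Difference: -12.5

the coastal belt in 1988: (43.40 + 3.80) / 57.80 × 100 = 47.20 / 57.80 × 100 = 81.7
the coastal belt in 2013: (11.46 + 24.42) / 51.86 × 100 = 35.88 / 51.86 × 100 = 69.2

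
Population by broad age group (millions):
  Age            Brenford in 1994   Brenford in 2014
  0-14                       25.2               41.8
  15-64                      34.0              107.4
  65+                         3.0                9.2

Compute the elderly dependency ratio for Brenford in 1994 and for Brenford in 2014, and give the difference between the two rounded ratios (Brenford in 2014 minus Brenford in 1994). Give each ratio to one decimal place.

Brenford in 1994: 8.8
Brenford in 2014: 8.6
Difference: -0.2

Brenford in 1994: 3.0 / 34.0 × 100 = 8.8
Brenford in 2014: 9.2 / 107.4 × 100 = 8.6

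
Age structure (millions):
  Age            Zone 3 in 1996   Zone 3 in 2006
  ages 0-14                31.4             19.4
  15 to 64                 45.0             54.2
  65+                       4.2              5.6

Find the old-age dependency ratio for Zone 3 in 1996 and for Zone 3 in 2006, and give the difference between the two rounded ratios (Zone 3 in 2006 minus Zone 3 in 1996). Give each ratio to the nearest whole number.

Zone 3 in 1996: 9
Zone 3 in 2006: 10
Difference: +1

Zone 3 in 1996: 4.2 / 45.0 × 100 = 9
Zone 3 in 2006: 5.6 / 54.2 × 100 = 10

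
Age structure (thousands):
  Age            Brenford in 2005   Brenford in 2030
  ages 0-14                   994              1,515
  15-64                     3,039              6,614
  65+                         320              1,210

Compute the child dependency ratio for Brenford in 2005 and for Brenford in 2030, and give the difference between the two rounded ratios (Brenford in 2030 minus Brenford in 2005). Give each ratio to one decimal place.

Brenford in 2005: 994 / 3,039 × 100 = 32.7
Brenford in 2030: 1,515 / 6,614 × 100 = 22.9

Brenford in 2005: 32.7
Brenford in 2030: 22.9
Difference: -9.8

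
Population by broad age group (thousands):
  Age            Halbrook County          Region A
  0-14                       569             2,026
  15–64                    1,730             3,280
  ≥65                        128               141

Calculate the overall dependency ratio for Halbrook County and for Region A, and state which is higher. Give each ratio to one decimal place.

Halbrook County: (569 + 128) / 1,730 × 100 = 697 / 1,730 × 100 = 40.3
Region A: (2,026 + 141) / 3,280 × 100 = 2,167 / 3,280 × 100 = 66.1

Halbrook County: 40.3
Region A: 66.1
Higher: Region A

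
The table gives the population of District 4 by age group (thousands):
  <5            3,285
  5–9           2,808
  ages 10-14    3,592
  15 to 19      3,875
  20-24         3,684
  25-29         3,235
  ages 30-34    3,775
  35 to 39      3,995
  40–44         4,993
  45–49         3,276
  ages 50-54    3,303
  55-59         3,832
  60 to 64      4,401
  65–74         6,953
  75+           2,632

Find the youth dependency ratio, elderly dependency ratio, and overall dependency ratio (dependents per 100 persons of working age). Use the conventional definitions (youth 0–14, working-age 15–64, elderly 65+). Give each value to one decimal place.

Youth dependency ratio: 25.2
Old-age dependency ratio: 25.0
Total dependency ratio: 50.2

0–14: 3,285 + 2,808 + 3,592 = 9,685
15–64: 3,875 + 3,684 + 3,235 + 3,775 + 3,995 + 4,993 + 3,276 + 3,303 + 3,832 + 4,401 = 38,369
65+: 6,953 + 2,632 = 9,585
Youth dependency ratio = 9,685 / 38,369 × 100 = 25.2
Old-age dependency ratio = 9,585 / 38,369 × 100 = 25.0
Total dependency ratio = (9,685 + 9,585) / 38,369 × 100 = 19,270 / 38,369 × 100 = 50.2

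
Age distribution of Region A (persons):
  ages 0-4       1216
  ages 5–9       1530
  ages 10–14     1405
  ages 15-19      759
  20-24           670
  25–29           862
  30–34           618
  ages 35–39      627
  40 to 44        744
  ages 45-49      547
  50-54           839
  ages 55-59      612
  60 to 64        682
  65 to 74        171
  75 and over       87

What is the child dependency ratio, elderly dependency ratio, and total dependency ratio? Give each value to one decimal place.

Youth dependency ratio: 59.6
Old-age dependency ratio: 3.7
Total dependency ratio: 63.3

0–14: 1216 + 1530 + 1405 = 4151
15–64: 759 + 670 + 862 + 618 + 627 + 744 + 547 + 839 + 612 + 682 = 6960
65+: 171 + 87 = 258
Youth dependency ratio = 4151 / 6960 × 100 = 59.6
Old-age dependency ratio = 258 / 6960 × 100 = 3.7
Total dependency ratio = (4151 + 258) / 6960 × 100 = 4409 / 6960 × 100 = 63.3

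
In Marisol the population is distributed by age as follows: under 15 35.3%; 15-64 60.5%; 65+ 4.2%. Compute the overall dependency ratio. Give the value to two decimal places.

Total dependency ratio = (35.3 + 4.2) / 60.5 × 100 = 39.5 / 60.5 × 100 = 65.29

Total dependency ratio: 65.29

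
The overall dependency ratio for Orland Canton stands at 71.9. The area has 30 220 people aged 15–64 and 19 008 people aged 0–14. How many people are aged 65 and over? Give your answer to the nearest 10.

Total dependency ratio = (youth + elderly) / working-age × 100
71.9 = (19 008 + E) / 30 220 × 100
⇒ 2 720

Aged 65 and over: 2 720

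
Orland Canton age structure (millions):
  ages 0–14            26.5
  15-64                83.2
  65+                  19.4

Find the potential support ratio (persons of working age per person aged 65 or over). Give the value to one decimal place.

Potential support ratio: 4.3

Potential support ratio = 83.2 / 19.4 = 4.3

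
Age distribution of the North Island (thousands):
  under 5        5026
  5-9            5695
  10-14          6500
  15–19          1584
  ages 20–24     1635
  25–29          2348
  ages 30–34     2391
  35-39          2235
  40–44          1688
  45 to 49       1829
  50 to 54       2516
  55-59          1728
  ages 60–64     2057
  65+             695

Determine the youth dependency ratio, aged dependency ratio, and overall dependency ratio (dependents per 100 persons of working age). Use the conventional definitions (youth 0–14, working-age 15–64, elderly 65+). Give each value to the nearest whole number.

0–14: 5026 + 5695 + 6500 = 17221
15–64: 1584 + 1635 + 2348 + 2391 + 2235 + 1688 + 1829 + 2516 + 1728 + 2057 = 20011
65+: 695
Youth dependency ratio = 17221 / 20011 × 100 = 86
Old-age dependency ratio = 695 / 20011 × 100 = 3
Total dependency ratio = (17221 + 695) / 20011 × 100 = 17916 / 20011 × 100 = 90

Youth dependency ratio: 86
Old-age dependency ratio: 3
Total dependency ratio: 90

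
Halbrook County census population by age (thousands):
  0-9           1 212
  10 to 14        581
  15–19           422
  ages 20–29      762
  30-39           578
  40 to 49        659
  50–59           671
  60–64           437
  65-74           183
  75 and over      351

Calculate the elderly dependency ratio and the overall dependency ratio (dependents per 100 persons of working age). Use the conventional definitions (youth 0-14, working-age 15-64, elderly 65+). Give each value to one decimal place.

0–14: 1 212 + 581 = 1 793
15–64: 422 + 762 + 578 + 659 + 671 + 437 = 3 529
65+: 183 + 351 = 534
Old-age dependency ratio = 534 / 3 529 × 100 = 15.1
Total dependency ratio = (1 793 + 534) / 3 529 × 100 = 2 327 / 3 529 × 100 = 65.9

Old-age dependency ratio: 15.1
Total dependency ratio: 65.9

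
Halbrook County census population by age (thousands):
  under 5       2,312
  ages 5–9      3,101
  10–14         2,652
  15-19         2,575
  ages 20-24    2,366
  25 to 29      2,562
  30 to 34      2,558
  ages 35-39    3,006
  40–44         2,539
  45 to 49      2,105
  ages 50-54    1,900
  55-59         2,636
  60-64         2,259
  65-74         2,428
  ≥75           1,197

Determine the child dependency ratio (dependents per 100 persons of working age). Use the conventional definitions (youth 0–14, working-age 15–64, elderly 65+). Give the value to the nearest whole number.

0–14: 2,312 + 3,101 + 2,652 = 8,065
15–64: 2,575 + 2,366 + 2,562 + 2,558 + 3,006 + 2,539 + 2,105 + 1,900 + 2,636 + 2,259 = 24,506
65+: 2,428 + 1,197 = 3,625
Youth dependency ratio = 8,065 / 24,506 × 100 = 33

Youth dependency ratio: 33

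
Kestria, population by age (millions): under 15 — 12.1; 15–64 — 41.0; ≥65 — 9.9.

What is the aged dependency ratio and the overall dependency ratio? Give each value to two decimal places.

Old-age dependency ratio: 24.15
Total dependency ratio: 53.66

Old-age dependency ratio = 9.9 / 41.0 × 100 = 24.15
Total dependency ratio = (12.1 + 9.9) / 41.0 × 100 = 22.0 / 41.0 × 100 = 53.66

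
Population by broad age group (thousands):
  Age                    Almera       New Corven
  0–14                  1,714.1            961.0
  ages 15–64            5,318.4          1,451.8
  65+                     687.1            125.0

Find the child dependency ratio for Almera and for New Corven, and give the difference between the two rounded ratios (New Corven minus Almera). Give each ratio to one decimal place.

Almera: 32.2
New Corven: 66.2
Difference: +34.0

Almera: 1,714.1 / 5,318.4 × 100 = 32.2
New Corven: 961.0 / 1,451.8 × 100 = 66.2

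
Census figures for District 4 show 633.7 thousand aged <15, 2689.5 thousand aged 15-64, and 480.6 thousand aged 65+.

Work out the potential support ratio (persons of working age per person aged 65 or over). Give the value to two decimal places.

Potential support ratio = 2689.5 / 480.6 = 5.60

Potential support ratio: 5.60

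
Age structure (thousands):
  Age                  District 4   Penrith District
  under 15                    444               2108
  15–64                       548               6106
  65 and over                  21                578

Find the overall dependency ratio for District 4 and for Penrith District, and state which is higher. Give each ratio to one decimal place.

District 4: 84.9
Penrith District: 44.0
Higher: District 4

District 4: (444 + 21) / 548 × 100 = 465 / 548 × 100 = 84.9
Penrith District: (2108 + 578) / 6106 × 100 = 2686 / 6106 × 100 = 44.0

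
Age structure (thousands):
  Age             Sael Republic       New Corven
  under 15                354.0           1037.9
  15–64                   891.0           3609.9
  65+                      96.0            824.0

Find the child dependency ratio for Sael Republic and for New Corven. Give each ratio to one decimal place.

Sael Republic: 39.7
New Corven: 28.8

Sael Republic: 354.0 / 891.0 × 100 = 39.7
New Corven: 1037.9 / 3609.9 × 100 = 28.8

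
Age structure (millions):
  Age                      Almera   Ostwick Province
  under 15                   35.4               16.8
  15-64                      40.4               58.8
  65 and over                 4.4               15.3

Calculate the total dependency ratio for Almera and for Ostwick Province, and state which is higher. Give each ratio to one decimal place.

Almera: 98.5
Ostwick Province: 54.6
Higher: Almera

Almera: (35.4 + 4.4) / 40.4 × 100 = 39.8 / 40.4 × 100 = 98.5
Ostwick Province: (16.8 + 15.3) / 58.8 × 100 = 32.1 / 58.8 × 100 = 54.6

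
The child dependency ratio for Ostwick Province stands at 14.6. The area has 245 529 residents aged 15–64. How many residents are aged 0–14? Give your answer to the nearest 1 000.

Aged 0–14: 36 000

Youth dependency ratio = youth / working-age × 100
14.6 = Y / 245 529 × 100
⇒ 36 000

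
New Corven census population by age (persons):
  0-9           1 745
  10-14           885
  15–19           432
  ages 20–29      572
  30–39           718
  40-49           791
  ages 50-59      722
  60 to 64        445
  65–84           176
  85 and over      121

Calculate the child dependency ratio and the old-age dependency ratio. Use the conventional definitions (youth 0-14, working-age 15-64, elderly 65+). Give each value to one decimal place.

0–14: 1 745 + 885 = 2 630
15–64: 432 + 572 + 718 + 791 + 722 + 445 = 3 680
65+: 176 + 121 = 297
Youth dependency ratio = 2 630 / 3 680 × 100 = 71.5
Old-age dependency ratio = 297 / 3 680 × 100 = 8.1

Youth dependency ratio: 71.5
Old-age dependency ratio: 8.1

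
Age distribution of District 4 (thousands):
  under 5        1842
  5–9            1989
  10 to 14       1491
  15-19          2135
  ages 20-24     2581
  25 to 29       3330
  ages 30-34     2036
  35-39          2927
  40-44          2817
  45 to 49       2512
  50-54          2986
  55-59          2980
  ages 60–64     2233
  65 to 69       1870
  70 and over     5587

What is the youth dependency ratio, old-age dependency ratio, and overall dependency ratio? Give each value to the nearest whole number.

0–14: 1842 + 1989 + 1491 = 5322
15–64: 2135 + 2581 + 3330 + 2036 + 2927 + 2817 + 2512 + 2986 + 2980 + 2233 = 26537
65+: 1870 + 5587 = 7457
Youth dependency ratio = 5322 / 26537 × 100 = 20
Old-age dependency ratio = 7457 / 26537 × 100 = 28
Total dependency ratio = (5322 + 7457) / 26537 × 100 = 12779 / 26537 × 100 = 48

Youth dependency ratio: 20
Old-age dependency ratio: 28
Total dependency ratio: 48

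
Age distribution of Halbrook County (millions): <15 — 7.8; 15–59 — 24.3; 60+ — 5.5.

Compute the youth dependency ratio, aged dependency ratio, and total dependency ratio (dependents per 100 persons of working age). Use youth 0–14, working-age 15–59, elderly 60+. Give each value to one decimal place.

Youth dependency ratio = 7.8 / 24.3 × 100 = 32.1
Old-age dependency ratio = 5.5 / 24.3 × 100 = 22.6
Total dependency ratio = (7.8 + 5.5) / 24.3 × 100 = 13.3 / 24.3 × 100 = 54.7

Youth dependency ratio: 32.1
Old-age dependency ratio: 22.6
Total dependency ratio: 54.7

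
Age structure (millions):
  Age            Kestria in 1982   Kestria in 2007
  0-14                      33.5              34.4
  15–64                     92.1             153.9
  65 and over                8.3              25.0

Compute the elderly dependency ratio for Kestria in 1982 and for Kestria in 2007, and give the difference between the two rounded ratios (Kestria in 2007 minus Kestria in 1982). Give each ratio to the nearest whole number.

Kestria in 1982: 8.3 / 92.1 × 100 = 9
Kestria in 2007: 25.0 / 153.9 × 100 = 16

Kestria in 1982: 9
Kestria in 2007: 16
Difference: +7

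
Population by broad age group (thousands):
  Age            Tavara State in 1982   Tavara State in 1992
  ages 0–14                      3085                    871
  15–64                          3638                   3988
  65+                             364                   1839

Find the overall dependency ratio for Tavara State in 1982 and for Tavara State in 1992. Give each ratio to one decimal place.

Tavara State in 1982: 94.8
Tavara State in 1992: 68.0

Tavara State in 1982: (3085 + 364) / 3638 × 100 = 3449 / 3638 × 100 = 94.8
Tavara State in 1992: (871 + 1839) / 3988 × 100 = 2710 / 3988 × 100 = 68.0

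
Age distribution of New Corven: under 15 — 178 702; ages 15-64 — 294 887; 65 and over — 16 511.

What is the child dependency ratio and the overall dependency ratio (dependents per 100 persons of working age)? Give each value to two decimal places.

Youth dependency ratio = 178 702 / 294 887 × 100 = 60.60
Total dependency ratio = (178 702 + 16 511) / 294 887 × 100 = 195 213 / 294 887 × 100 = 66.20

Youth dependency ratio: 60.60
Total dependency ratio: 66.20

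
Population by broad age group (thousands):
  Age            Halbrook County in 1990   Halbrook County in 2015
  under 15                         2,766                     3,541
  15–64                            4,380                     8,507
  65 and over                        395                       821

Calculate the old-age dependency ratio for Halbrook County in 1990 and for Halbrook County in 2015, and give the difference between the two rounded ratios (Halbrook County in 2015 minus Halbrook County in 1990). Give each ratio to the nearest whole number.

Halbrook County in 1990: 9
Halbrook County in 2015: 10
Difference: +1

Halbrook County in 1990: 395 / 4,380 × 100 = 9
Halbrook County in 2015: 821 / 8,507 × 100 = 10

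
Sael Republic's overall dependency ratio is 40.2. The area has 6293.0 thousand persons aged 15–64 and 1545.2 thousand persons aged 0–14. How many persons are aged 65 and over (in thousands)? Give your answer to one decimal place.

Aged 65 and over: 984.6

Total dependency ratio = (youth + elderly) / working-age × 100
40.2 = (1545.2 + E) / 6293.0 × 100
⇒ 984.6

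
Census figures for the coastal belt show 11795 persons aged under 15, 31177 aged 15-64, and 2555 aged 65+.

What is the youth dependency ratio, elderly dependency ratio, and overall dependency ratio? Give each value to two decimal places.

Youth dependency ratio = 11795 / 31177 × 100 = 37.83
Old-age dependency ratio = 2555 / 31177 × 100 = 8.20
Total dependency ratio = (11795 + 2555) / 31177 × 100 = 14350 / 31177 × 100 = 46.03

Youth dependency ratio: 37.83
Old-age dependency ratio: 8.20
Total dependency ratio: 46.03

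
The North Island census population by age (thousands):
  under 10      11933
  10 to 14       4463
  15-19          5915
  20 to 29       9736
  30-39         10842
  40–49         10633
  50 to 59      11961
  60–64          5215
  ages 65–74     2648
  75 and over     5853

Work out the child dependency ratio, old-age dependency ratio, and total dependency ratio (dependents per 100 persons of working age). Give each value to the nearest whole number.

Youth dependency ratio: 30
Old-age dependency ratio: 16
Total dependency ratio: 46

0–14: 11933 + 4463 = 16396
15–64: 5915 + 9736 + 10842 + 10633 + 11961 + 5215 = 54302
65+: 2648 + 5853 = 8501
Youth dependency ratio = 16396 / 54302 × 100 = 30
Old-age dependency ratio = 8501 / 54302 × 100 = 16
Total dependency ratio = (16396 + 8501) / 54302 × 100 = 24897 / 54302 × 100 = 46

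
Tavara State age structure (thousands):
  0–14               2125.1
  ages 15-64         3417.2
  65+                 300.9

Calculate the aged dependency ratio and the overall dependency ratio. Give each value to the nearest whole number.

Old-age dependency ratio = 300.9 / 3417.2 × 100 = 9
Total dependency ratio = (2125.1 + 300.9) / 3417.2 × 100 = 2426.0 / 3417.2 × 100 = 71

Old-age dependency ratio: 9
Total dependency ratio: 71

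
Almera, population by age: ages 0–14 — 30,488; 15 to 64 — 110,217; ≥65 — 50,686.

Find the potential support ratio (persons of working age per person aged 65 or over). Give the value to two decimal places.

Potential support ratio: 2.17

Potential support ratio = 110,217 / 50,686 = 2.17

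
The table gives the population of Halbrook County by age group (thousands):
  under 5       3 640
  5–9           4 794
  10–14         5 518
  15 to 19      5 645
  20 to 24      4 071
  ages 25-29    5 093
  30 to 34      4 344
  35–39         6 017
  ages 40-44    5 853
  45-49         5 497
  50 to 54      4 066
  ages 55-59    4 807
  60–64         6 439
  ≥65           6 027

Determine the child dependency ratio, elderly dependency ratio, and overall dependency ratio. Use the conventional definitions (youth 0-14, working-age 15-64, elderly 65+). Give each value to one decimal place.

Youth dependency ratio: 26.9
Old-age dependency ratio: 11.6
Total dependency ratio: 38.5

0–14: 3 640 + 4 794 + 5 518 = 13 952
15–64: 5 645 + 4 071 + 5 093 + 4 344 + 6 017 + 5 853 + 5 497 + 4 066 + 4 807 + 6 439 = 51 832
65+: 6 027
Youth dependency ratio = 13 952 / 51 832 × 100 = 26.9
Old-age dependency ratio = 6 027 / 51 832 × 100 = 11.6
Total dependency ratio = (13 952 + 6 027) / 51 832 × 100 = 19 979 / 51 832 × 100 = 38.5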